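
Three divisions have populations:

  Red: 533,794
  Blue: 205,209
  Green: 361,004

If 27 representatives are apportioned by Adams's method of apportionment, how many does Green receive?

Standard divisor 1100007/27 ≈ 40741; standard quotas: Red 13.102, Blue 5.037, Green 8.861.
Rounding up gives 14, 6, 9 = 29 seats, so the divisor must be adjusted.
With modified divisor 42800: modified quotas Red 12.472, Blue 4.795, Green 8.435.
Rounding up: Red 13, Blue 5, Green 9 (total 27).
Green receives 9.

9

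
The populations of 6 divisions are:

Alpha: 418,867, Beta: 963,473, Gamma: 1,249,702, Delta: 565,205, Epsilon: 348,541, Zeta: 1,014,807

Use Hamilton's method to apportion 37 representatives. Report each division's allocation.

The standard divisor is 4560595/37 ≈ 123259.324.
Standard quotas: Alpha 3.3983, Beta 7.8166, Gamma 10.1388, Delta 4.5855, Epsilon 2.8277, Zeta 8.2331.
Lower quotas: Alpha 3, Beta 7, Gamma 10, Delta 4, Epsilon 2, Zeta 8 (sum 34, leaving 3 seats).
Remainders in descending order: Epsilon 0.8277, Beta 0.8166, Delta 0.5855, Alpha 0.3983, Zeta 0.2331, Gamma 0.1388.
Largest remainders: Epsilon, Beta, Delta receive the extra seats.

Alpha 3, Beta 8, Gamma 10, Delta 5, Epsilon 3, Zeta 8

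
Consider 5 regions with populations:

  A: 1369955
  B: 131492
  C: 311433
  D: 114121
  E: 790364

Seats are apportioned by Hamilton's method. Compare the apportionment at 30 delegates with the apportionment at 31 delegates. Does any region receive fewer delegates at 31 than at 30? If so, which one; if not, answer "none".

At 30 seats: A 15, B 2, C 3, D 1, E 9.
At 31 seats: A 16, B 1, C 4, D 1, E 9.
B drops from 2 to 1.

B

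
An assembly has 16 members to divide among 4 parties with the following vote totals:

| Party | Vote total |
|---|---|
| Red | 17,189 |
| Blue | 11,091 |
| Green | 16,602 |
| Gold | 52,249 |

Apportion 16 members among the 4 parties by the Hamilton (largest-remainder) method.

The standard divisor is 97131/16 ≈ 6070.688.
Standard quotas: Red 2.8315, Blue 1.8270, Green 2.7348, Gold 8.6068.
Lower quotas: Red 2, Blue 1, Green 2, Gold 8 (sum 13, leaving 3 seats).
Remainders in descending order: Red 0.8315, Blue 0.8270, Green 0.7348, Gold 0.6068.
The surplus seats go to Red, Blue, Green.

Red=3; Blue=2; Green=3; Gold=8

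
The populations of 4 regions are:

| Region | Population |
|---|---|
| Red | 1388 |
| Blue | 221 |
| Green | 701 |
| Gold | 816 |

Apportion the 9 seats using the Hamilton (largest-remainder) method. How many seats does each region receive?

Red 4; Blue 1; Green 2; Gold 2

Standard divisor: 3126 ÷ 9 ≈ 347.333.
Standard quotas: Red 3.996, Blue 0.636, Green 2.018, Gold 2.349.
Lower quotas: Red 3, Blue 0, Green 2, Gold 2 (sum 7, leaving 2 seats).
Remainders in descending order: Red 0.996, Blue 0.636, Gold 0.349, Green 0.018.
The surplus seats go to Red, Blue.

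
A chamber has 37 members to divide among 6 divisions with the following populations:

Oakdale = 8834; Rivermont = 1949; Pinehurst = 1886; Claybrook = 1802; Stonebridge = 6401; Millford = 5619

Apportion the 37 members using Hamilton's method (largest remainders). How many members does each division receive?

Standard divisor: 26491 ÷ 37 ≈ 715.973.
Standard quotas: Oakdale 12.3385, Rivermont 2.7222, Pinehurst 2.6342, Claybrook 2.5169, Stonebridge 8.9403, Millford 7.8481.
Lower quotas: Oakdale 12, Rivermont 2, Pinehurst 2, Claybrook 2, Stonebridge 8, Millford 7 (sum 33, leaving 4 seats).
Remainders in descending order: Stonebridge 0.9403, Millford 0.8481, Rivermont 0.7222, Pinehurst 0.6342, Claybrook 0.5169, Oakdale 0.3385.
Largest remainders: Stonebridge, Millford, Rivermont, Pinehurst receive the extra seats.

Oakdale 12, Rivermont 3, Pinehurst 3, Claybrook 2, Stonebridge 9, Millford 8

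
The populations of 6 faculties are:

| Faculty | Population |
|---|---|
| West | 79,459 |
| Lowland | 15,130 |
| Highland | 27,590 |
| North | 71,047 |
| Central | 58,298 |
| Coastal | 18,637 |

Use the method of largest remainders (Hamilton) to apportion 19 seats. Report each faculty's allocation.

West 6, Lowland 1, Highland 2, North 5, Central 4, Coastal 1

The standard divisor is 270161/19 = 14219.
Standard quotas: West 5.5882, Lowland 1.0641, Highland 1.9404, North 4.9966, Central 4.1000, Coastal 1.3107.
Lower quotas: West 5, Lowland 1, Highland 1, North 4, Central 4, Coastal 1 (sum 16, leaving 3 seats).
Remainders in descending order: North 0.9966, Highland 0.9404, West 0.5882, Coastal 0.3107, Central 0.1000, Lowland 0.0641.
Largest remainders: North, Highland, West receive the extra seats.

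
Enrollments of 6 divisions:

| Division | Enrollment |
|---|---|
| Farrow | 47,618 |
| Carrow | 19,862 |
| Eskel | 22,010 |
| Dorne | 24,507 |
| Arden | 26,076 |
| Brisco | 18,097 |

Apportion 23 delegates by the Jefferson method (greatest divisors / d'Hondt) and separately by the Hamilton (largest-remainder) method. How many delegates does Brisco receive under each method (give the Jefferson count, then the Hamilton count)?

2 and 3

Jefferson: Farrow 7, Carrow 3, Eskel 3, Dorne 4, Arden 4, Brisco 2.
Hamilton: Farrow 7, Carrow 3, Eskel 3, Dorne 3, Arden 4, Brisco 3.
Brisco gets 2 under Jefferson and 3 under Hamilton.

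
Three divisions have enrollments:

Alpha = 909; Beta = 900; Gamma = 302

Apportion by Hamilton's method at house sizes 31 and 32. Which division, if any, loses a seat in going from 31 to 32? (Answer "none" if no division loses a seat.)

At 31 seats: Alpha 13, Beta 13, Gamma 5.
At 32 seats: Alpha 14, Beta 14, Gamma 4.
Gamma drops from 5 to 4.

Gamma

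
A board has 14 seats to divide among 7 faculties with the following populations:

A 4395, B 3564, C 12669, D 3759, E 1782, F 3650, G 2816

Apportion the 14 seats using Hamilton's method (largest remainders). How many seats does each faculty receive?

Standard divisor: 32635 ÷ 14 ≈ 2331.071.
Standard quotas: A 1.8854, B 1.5289, C 5.4348, D 1.6126, E 0.7645, F 1.5658, G 1.2080.
Lower quotas: A 1, B 1, C 5, D 1, E 0, F 1, G 1 (sum 10, leaving 4 seats).
Remainders in descending order: A 0.8854, E 0.7645, D 0.6126, F 0.5658, B 0.5289, C 0.4348, G 0.2080.
Largest remainders: A, E, D, F receive the extra seats.

A 2; B 1; C 5; D 2; E 1; F 2; G 1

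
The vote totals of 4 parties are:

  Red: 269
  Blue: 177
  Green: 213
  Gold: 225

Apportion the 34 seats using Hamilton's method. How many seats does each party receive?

Red: 10, Blue: 7, Green: 8, Gold: 9

Total 884; standard divisor 884/34 = 26.
Standard quotas: Red 10.346, Blue 6.808, Green 8.192, Gold 8.654.
Lower quotas: Red 10, Blue 6, Green 8, Gold 8 (sum 32, leaving 2 seats).
Remainders in descending order: Blue 0.808, Gold 0.654, Red 0.346, Green 0.192.
Largest remainders: Blue, Gold receive the extra seats.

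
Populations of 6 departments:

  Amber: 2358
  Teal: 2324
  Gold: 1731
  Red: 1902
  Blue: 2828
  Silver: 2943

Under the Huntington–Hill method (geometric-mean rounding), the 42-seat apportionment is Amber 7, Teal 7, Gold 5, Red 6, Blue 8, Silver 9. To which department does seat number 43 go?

Blue

Priority for the next seat is population ÷ (√(s·(s+1))).
Priorities: Amber 315.101, Teal 310.558, Gold 316.036, Red 293.485, Blue 333.283, Silver 310.219.
Highest priority: Blue.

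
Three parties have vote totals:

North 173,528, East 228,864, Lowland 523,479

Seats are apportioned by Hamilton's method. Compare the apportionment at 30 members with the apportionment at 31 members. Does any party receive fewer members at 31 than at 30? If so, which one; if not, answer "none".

none

At 30 seats: North 6, East 7, Lowland 17.
At 31 seats: North 6, East 8, Lowland 17.
No party's allocation decreased.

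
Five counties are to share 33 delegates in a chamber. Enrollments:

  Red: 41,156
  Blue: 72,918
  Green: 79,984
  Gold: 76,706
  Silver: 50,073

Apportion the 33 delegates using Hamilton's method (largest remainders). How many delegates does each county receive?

Total 320837; standard divisor 320837/33 ≈ 9722.333.
Standard quotas: Red 4.2331, Blue 7.5001, Green 8.2268, Gold 7.8897, Silver 5.1503.
Lower quotas: Red 4, Blue 7, Green 8, Gold 7, Silver 5 (sum 31, leaving 2 seats).
Remainders in descending order: Gold 0.8897, Blue 0.5001, Red 0.2331, Green 0.2268, Silver 0.1503.
The surplus seats go to Gold, Blue.

Red 4, Blue 8, Green 8, Gold 8, Silver 5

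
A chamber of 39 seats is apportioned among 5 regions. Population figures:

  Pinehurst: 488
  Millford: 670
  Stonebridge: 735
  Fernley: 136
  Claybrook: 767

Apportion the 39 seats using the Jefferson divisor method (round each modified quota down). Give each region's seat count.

Pinehurst=7, Millford=9, Stonebridge=10, Fernley=2, Claybrook=11

Standard divisor 2796/39 ≈ 71.692; standard quotas: Pinehurst 6.807, Millford 9.345, Stonebridge 10.252, Fernley 1.897, Claybrook 10.698.
Rounding down gives 6, 9, 10, 1, 10 = 36 seats, so the divisor must be adjusted.
With modified divisor 67.3: modified quotas Pinehurst 7.251, Millford 9.955, Stonebridge 10.921, Fernley 2.021, Claybrook 11.397.
Rounding down: Pinehurst 7, Millford 9, Stonebridge 10, Fernley 2, Claybrook 11 (total 39).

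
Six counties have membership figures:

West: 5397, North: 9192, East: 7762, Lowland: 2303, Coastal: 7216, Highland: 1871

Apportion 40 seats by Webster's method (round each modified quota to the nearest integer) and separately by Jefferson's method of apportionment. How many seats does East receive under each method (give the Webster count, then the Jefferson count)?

9 and 10

Webster: West 6, North 11, East 9, Lowland 3, Coastal 9, Highland 2.
Jefferson: West 6, North 11, East 10, Lowland 2, Coastal 9, Highland 2.
East gets 9 under Webster and 10 under Jefferson.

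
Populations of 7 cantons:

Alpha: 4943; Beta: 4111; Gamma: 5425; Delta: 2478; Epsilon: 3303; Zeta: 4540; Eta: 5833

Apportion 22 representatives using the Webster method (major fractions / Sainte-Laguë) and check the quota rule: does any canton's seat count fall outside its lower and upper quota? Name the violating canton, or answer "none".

Standard quotas: Alpha 3.550, Beta 2.952, Gamma 3.896, Delta 1.780, Epsilon 2.372, Zeta 3.261, Eta 4.189.
Webster allocation: Alpha 4, Beta 3, Gamma 4, Delta 2, Epsilon 2, Zeta 3, Eta 4.
Every allocation lies between the lower and upper quota.

none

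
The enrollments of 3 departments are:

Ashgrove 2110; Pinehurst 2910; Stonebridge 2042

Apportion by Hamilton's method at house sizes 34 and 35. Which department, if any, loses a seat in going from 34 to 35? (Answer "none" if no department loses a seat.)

At 34 seats: Ashgrove 10, Pinehurst 14, Stonebridge 10.
At 35 seats: Ashgrove 11, Pinehurst 14, Stonebridge 10.
No department's allocation decreased.

none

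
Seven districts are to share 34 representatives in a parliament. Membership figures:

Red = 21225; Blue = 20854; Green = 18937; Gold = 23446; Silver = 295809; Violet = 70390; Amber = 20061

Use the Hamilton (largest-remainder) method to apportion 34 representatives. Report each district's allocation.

The standard divisor is 470722/34 ≈ 13844.765.
Standard quotas: Red 1.5331, Blue 1.5063, Green 1.3678, Gold 1.6935, Silver 21.3661, Violet 5.0842, Amber 1.4490.
Lower quotas: Red 1, Blue 1, Green 1, Gold 1, Silver 21, Violet 5, Amber 1 (sum 31, leaving 3 seats).
Remainders in descending order: Gold 0.6935, Red 0.5331, Blue 0.5063, Amber 0.4490, Green 0.3678, Silver 0.3661, Violet 0.0842.
Largest remainders: Gold, Red, Blue receive the extra seats.

Red: 2; Blue: 2; Green: 1; Gold: 2; Silver: 21; Violet: 5; Amber: 1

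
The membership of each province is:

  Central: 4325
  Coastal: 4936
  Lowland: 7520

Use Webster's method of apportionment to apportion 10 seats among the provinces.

Standard divisor 16781/10 ≈ 1678.1; standard quotas: Central 2.577, Coastal 2.941, Lowland 4.481.
Rounding to the nearest integer gives Central 3, Coastal 3, Lowland 4 — total 10, matching the house size, so no adjustment is needed.

Central 3, Coastal 3, Lowland 4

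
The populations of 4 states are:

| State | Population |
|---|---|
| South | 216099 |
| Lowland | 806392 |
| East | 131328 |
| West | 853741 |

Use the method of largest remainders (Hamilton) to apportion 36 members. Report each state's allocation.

South 4; Lowland 15; East 2; West 15

Standard divisor: 2007560 ÷ 36 ≈ 55765.556.
Standard quotas: South 3.8751, Lowland 14.4604, East 2.3550, West 15.3095.
Lower quotas: South 3, Lowland 14, East 2, West 15 (sum 34, leaving 2 seats).
Remainders in descending order: South 0.8751, Lowland 0.4604, East 0.3550, West 0.3095.
Largest remainders: South, Lowland receive the extra seats.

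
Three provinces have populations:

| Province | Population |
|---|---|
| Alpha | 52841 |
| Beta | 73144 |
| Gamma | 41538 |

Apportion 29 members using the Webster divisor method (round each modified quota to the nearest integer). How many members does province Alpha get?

9

Standard divisor 167523/29 ≈ 5776.655; standard quotas: Alpha 9.147, Beta 12.662, Gamma 7.191.
Rounding to the nearest integer gives Alpha 9, Beta 13, Gamma 7 — total 29, matching the house size, so no adjustment is needed.
Alpha receives 9.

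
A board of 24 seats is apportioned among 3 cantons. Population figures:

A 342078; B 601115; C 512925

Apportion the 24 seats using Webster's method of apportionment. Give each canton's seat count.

Standard divisor 1456118/24 ≈ 60671.583; standard quotas: A 5.638, B 9.908, C 8.454.
Rounding to the nearest integer gives A 6, B 10, C 8 — total 24, matching the house size, so no adjustment is needed.

A: 6; B: 10; C: 8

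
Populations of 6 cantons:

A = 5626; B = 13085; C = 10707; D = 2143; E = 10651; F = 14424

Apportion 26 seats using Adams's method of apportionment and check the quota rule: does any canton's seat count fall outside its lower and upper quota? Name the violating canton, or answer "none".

none

Standard quotas: A 2.583, B 6.007, C 4.915, D 0.984, E 4.890, F 6.622.
Adams allocation: A 3, B 6, C 5, D 1, E 5, F 6.
Every allocation lies between the lower and upper quota.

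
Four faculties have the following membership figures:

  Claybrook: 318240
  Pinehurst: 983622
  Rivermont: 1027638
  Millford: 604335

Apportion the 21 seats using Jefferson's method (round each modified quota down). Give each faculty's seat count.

Claybrook 2, Pinehurst 7, Rivermont 8, Millford 4

Standard divisor 2933835/21 ≈ 139706.429; standard quotas: Claybrook 2.278, Pinehurst 7.041, Rivermont 7.356, Millford 4.326.
Rounding down gives 2, 7, 7, 4 = 20 seats, so the divisor must be adjusted.
With modified divisor 125700: modified quotas Claybrook 2.532, Pinehurst 7.825, Rivermont 8.175, Millford 4.808.
Rounding down: Claybrook 2, Pinehurst 7, Rivermont 8, Millford 4 (total 21).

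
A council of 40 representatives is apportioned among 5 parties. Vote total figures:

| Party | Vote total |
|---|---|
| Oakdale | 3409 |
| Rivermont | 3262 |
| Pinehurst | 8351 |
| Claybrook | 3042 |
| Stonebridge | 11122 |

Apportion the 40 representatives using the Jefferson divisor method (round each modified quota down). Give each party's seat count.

Oakdale 4; Rivermont 4; Pinehurst 12; Claybrook 4; Stonebridge 16

Standard divisor 29186/40 ≈ 729.65; standard quotas: Oakdale 4.672, Rivermont 4.471, Pinehurst 11.445, Claybrook 4.169, Stonebridge 15.243.
Rounding down gives 4, 4, 11, 4, 15 = 38 seats, so the divisor must be adjusted.
With modified divisor 690: modified quotas Oakdale 4.941, Rivermont 4.728, Pinehurst 12.103, Claybrook 4.409, Stonebridge 16.119.
Rounding down: Oakdale 4, Rivermont 4, Pinehurst 12, Claybrook 4, Stonebridge 16 (total 40).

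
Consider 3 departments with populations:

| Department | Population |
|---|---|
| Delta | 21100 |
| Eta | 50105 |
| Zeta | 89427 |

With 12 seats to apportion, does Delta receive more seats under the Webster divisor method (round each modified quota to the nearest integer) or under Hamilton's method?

Webster

Webster: Delta 2, Eta 4, Zeta 6.
Hamilton: Delta 1, Eta 4, Zeta 7.
Delta gets 2 under Webster and 1 under Hamilton.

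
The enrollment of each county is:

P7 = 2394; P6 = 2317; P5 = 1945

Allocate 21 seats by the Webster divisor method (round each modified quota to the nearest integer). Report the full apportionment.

Standard divisor 6656/21 ≈ 316.952; standard quotas: P7 7.553, P6 7.310, P5 6.137.
Rounding to the nearest integer gives P7 8, P6 7, P5 6 — total 21, matching the house size, so no adjustment is needed.

P7: 8; P6: 7; P5: 6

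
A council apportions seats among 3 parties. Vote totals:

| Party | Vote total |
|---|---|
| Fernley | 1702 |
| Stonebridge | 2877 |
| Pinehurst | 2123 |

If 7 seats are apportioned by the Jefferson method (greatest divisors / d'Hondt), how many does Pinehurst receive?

Standard divisor 6702/7 ≈ 957.429; standard quotas: Fernley 1.778, Stonebridge 3.005, Pinehurst 2.217.
Rounding down gives 1, 3, 2 = 6 seats, so the divisor must be adjusted.
With modified divisor 800: modified quotas Fernley 2.127, Stonebridge 3.596, Pinehurst 2.654.
Rounding down: Fernley 2, Stonebridge 3, Pinehurst 2 (total 7).
Pinehurst receives 2.

2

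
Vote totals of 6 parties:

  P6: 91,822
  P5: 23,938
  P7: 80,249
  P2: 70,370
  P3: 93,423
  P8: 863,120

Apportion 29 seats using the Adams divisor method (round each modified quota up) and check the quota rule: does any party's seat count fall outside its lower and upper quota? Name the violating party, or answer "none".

P8

Standard quotas: P6 2.177, P5 0.568, P7 1.903, P2 1.669, P3 2.215, P8 20.468.
Adams allocation: P6 2, P5 1, P7 2, P2 2, P3 3, P8 19.
P8 has quota 20.468 (lower 20, upper 21) but receives 19 — outside the quota interval.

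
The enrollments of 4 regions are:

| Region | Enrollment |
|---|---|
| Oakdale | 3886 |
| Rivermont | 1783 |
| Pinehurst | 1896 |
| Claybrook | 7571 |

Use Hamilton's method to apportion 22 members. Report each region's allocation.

Oakdale=6, Rivermont=2, Pinehurst=3, Claybrook=11

Standard divisor: 15136 ÷ 22 = 688.
Standard quotas: Oakdale 5.6483, Rivermont 2.5916, Pinehurst 2.7558, Claybrook 11.0044.
Lower quotas: Oakdale 5, Rivermont 2, Pinehurst 2, Claybrook 11 (sum 20, leaving 2 seats).
Remainders in descending order: Pinehurst 0.7558, Oakdale 0.6483, Rivermont 0.5916, Claybrook 0.0044.
Largest remainders: Pinehurst, Oakdale receive the extra seats.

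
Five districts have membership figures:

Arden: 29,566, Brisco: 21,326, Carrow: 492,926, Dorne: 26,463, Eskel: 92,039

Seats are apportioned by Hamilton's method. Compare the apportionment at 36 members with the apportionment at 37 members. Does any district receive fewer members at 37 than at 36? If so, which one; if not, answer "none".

none

At 36 seats: Arden 2, Brisco 1, Carrow 27, Dorne 1, Eskel 5.
At 37 seats: Arden 2, Brisco 1, Carrow 28, Dorne 1, Eskel 5.
No district's allocation decreased.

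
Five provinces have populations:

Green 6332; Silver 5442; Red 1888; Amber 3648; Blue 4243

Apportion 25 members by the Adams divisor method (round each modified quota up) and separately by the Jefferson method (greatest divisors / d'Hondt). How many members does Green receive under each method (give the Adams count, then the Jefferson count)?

7 and 8

Adams: Green 7, Silver 6, Red 3, Amber 4, Blue 5.
Jefferson: Green 8, Silver 6, Red 2, Amber 4, Blue 5.
Green gets 7 under Adams and 8 under Jefferson.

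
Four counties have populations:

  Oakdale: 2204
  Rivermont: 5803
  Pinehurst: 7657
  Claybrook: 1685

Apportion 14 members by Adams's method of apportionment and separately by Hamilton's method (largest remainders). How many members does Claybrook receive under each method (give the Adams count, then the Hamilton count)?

2 and 1

Adams: Oakdale 2, Rivermont 4, Pinehurst 6, Claybrook 2.
Hamilton: Oakdale 2, Rivermont 5, Pinehurst 6, Claybrook 1.
Claybrook gets 2 under Adams and 1 under Hamilton.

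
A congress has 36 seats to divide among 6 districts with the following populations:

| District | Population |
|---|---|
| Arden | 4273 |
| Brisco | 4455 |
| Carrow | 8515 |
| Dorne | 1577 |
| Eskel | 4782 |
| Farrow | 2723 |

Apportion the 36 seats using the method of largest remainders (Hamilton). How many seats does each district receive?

The standard divisor is 26325/36 ≈ 731.25.
Standard quotas: Arden 5.8434, Brisco 6.0923, Carrow 11.6444, Dorne 2.1566, Eskel 6.5395, Farrow 3.7238.
Lower quotas: Arden 5, Brisco 6, Carrow 11, Dorne 2, Eskel 6, Farrow 3 (sum 33, leaving 3 seats).
Remainders in descending order: Arden 0.8434, Farrow 0.7238, Carrow 0.6444, Eskel 0.5395, Dorne 0.1566, Brisco 0.0923.
The surplus seats go to Arden, Farrow, Carrow.

Arden: 6; Brisco: 6; Carrow: 12; Dorne: 2; Eskel: 6; Farrow: 4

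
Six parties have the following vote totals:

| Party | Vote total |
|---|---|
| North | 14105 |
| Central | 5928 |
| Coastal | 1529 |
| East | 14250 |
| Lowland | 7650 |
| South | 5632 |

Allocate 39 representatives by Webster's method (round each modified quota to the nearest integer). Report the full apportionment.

North 11, Central 5, Coastal 1, East 11, Lowland 6, South 5

Standard divisor 49094/39 ≈ 1258.821; standard quotas: North 11.205, Central 4.709, Coastal 1.215, East 11.320, Lowland 6.077, South 4.474.
Rounding to the nearest integer gives 11, 5, 1, 11, 6, 4 = 38 seats, so the divisor must be adjusted.
With modified divisor 1245: modified quotas North 11.329, Central 4.761, Coastal 1.228, East 11.446, Lowland 6.145, South 4.524.
Rounding to the nearest integer: North 11, Central 5, Coastal 1, East 11, Lowland 6, South 5 (total 39).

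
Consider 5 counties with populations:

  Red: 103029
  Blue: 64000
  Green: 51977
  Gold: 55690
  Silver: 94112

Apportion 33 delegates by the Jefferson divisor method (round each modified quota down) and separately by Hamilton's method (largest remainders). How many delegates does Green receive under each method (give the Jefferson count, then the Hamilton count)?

Jefferson: Red 9, Blue 6, Green 4, Gold 5, Silver 9.
Hamilton: Red 9, Blue 6, Green 5, Gold 5, Silver 8.
Green gets 4 under Jefferson and 5 under Hamilton.

4 and 5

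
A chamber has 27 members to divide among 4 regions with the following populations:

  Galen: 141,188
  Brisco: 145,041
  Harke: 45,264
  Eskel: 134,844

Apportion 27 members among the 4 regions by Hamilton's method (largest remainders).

Standard divisor: 466337 ÷ 27 ≈ 17271.741.
Standard quotas: Galen 8.1745, Brisco 8.3976, Harke 2.6207, Eskel 7.8072.
Lower quotas: Galen 8, Brisco 8, Harke 2, Eskel 7 (sum 25, leaving 2 seats).
Remainders in descending order: Eskel 0.8072, Harke 0.6207, Brisco 0.3976, Galen 0.1745.
Largest remainders: Eskel, Harke receive the extra seats.

Galen 8, Brisco 8, Harke 3, Eskel 8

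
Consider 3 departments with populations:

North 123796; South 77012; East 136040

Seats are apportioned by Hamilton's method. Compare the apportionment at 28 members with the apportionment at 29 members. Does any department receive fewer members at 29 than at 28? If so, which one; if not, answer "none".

South

At 28 seats: North 10, South 7, East 11.
At 29 seats: North 11, South 6, East 12.
South drops from 7 to 6.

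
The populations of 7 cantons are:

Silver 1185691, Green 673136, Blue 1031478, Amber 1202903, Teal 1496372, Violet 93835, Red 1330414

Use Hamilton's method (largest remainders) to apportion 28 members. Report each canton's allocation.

The standard divisor is 7013829/28 ≈ 250493.893.
Standard quotas: Silver 4.7334, Green 2.6872, Blue 4.1178, Amber 4.8021, Teal 5.9737, Violet 0.3746, Red 5.3112.
Lower quotas: Silver 4, Green 2, Blue 4, Amber 4, Teal 5, Violet 0, Red 5 (sum 24, leaving 4 seats).
Remainders in descending order: Teal 0.9737, Amber 0.8021, Silver 0.7334, Green 0.6872, Violet 0.3746, Red 0.3112, Blue 0.1178.
The surplus seats go to Teal, Amber, Silver, Green.

Silver: 5, Green: 3, Blue: 4, Amber: 5, Teal: 6, Violet: 0, Red: 5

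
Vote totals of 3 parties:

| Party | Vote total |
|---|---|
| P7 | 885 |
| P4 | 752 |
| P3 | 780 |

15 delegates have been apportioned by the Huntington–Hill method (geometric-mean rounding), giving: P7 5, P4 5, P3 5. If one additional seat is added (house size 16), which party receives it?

P7

Priority for the next seat is population ÷ (√(s·(s+1))).
Priorities: P7 161.578, P4 137.296, P3 142.408.
Highest priority: P7.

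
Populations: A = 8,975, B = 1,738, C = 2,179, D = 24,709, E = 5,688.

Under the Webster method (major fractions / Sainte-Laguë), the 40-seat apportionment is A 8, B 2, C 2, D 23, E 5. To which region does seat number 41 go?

Priority for the next seat is population ÷ (current seats + 0.5).
Priorities: A 1055.882, B 695.200, C 871.600, D 1051.447, E 1034.182.
Highest priority: A.

A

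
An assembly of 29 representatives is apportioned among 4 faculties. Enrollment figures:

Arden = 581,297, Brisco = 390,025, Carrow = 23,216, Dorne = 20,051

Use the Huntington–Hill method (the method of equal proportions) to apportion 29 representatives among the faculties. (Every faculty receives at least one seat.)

Arden: 16, Brisco: 11, Carrow: 1, Dorne: 1

With divisor 36217: modified quotas Arden 16.050, Brisco 10.769, Carrow 0.641, Dorne 0.554.
Geometric-mean thresholds: Arden √(16·17)=16.492, Brisco √(10·11)=10.488, Carrow (min 1), Dorne (min 1).
Each quota rounded against its threshold gives Arden 16, Brisco 11, Carrow 1, Dorne 1 (total 29).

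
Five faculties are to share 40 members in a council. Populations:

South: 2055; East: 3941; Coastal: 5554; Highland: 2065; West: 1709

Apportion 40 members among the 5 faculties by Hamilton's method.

South 5, East 10, Coastal 15, Highland 5, West 5

Standard divisor: 15324 ÷ 40 ≈ 383.1.
Standard quotas: South 5.3641, East 10.2871, Coastal 14.4975, Highland 5.3902, West 4.4610.
Lower quotas: South 5, East 10, Coastal 14, Highland 5, West 4 (sum 38, leaving 2 seats).
Remainders in descending order: Coastal 0.4975, West 0.4610, Highland 0.3902, South 0.3641, East 0.2871.
The surplus seats go to Coastal, West.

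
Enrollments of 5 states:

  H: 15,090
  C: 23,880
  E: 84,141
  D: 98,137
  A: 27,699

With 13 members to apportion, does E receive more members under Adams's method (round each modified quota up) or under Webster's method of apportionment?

Webster

Adams: H 1, C 1, E 4, D 5, A 2.
Webster: H 1, C 1, E 5, D 5, A 1.
E gets 4 under Adams and 5 under Webster.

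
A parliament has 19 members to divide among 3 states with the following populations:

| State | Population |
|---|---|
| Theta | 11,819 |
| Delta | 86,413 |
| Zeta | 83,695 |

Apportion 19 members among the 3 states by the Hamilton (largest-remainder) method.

Theta 1; Delta 9; Zeta 9

Total 181927; standard divisor 181927/19 ≈ 9575.105.
Standard quotas: Theta 1.2343, Delta 9.0248, Zeta 8.7409.
Lower quotas: Theta 1, Delta 9, Zeta 8 (sum 18, leaving 1 seat).
Remainders in descending order: Zeta 0.7409, Theta 0.2343, Delta 0.0248.
The surplus seat goes to Zeta.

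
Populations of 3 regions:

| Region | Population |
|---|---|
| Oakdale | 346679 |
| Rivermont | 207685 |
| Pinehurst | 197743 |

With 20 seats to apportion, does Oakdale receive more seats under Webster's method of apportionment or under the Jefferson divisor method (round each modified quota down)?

Jefferson

Webster: Oakdale 9, Rivermont 6, Pinehurst 5.
Jefferson: Oakdale 10, Rivermont 5, Pinehurst 5.
Oakdale gets 9 under Webster and 10 under Jefferson.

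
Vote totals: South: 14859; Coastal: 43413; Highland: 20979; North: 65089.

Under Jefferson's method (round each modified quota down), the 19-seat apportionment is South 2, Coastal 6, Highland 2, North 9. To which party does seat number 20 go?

Highland

Priority for the next seat is population ÷ (current seats + 1).
Priorities: South 4953.000, Coastal 6201.857, Highland 6993.000, North 6508.900.
Highest priority: Highland.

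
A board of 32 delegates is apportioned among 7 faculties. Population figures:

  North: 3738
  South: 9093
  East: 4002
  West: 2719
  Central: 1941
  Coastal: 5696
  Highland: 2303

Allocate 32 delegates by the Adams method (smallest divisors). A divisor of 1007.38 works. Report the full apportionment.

North 4; South 10; East 4; West 3; Central 2; Coastal 6; Highland 3

With modified divisor 1007.38: modified quotas North 3.711, South 9.026, East 3.973, West 2.699, Central 1.927, Coastal 5.654, Highland 2.286.
Rounding up: North 4, South 10, East 4, West 3, Central 2, Coastal 6, Highland 3 (total 32).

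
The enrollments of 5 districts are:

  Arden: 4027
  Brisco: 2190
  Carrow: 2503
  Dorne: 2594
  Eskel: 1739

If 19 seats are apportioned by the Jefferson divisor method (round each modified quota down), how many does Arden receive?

Standard divisor 13053/19 ≈ 687; standard quotas: Arden 5.862, Brisco 3.188, Carrow 3.643, Dorne 3.776, Eskel 2.531.
Rounding down gives 5, 3, 3, 3, 2 = 16 seats, so the divisor must be adjusted.
With modified divisor 600: modified quotas Arden 6.712, Brisco 3.650, Carrow 4.172, Dorne 4.323, Eskel 2.898.
Rounding down: Arden 6, Brisco 3, Carrow 4, Dorne 4, Eskel 2 (total 19).
Arden receives 6.

6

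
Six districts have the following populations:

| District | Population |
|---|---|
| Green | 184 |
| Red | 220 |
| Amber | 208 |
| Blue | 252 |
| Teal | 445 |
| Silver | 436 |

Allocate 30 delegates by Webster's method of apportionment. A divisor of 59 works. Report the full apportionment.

With modified divisor 59: modified quotas Green 3.119, Red 3.729, Amber 3.525, Blue 4.271, Teal 7.542, Silver 7.390.
Rounding to the nearest integer: Green 3, Red 4, Amber 4, Blue 4, Teal 8, Silver 7 (total 30).

Green=3; Red=4; Amber=4; Blue=4; Teal=8; Silver=7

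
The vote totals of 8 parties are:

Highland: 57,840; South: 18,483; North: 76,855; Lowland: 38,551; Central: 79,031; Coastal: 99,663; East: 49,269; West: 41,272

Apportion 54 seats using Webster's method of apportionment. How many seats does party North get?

Standard divisor 460964/54 ≈ 8536.37; standard quotas: Highland 6.776, South 2.165, North 9.003, Lowland 4.516, Central 9.258, Coastal 11.675, East 5.772, West 4.835.
Rounding to the nearest integer gives 7, 2, 9, 5, 9, 12, 6, 5 = 55 seats, so the divisor must be adjusted.
With modified divisor 8620: modified quotas Highland 6.710, South 2.144, North 8.916, Lowland 4.472, Central 9.168, Coastal 11.562, East 5.716, West 4.788.
Rounding to the nearest integer: Highland 7, South 2, North 9, Lowland 4, Central 9, Coastal 12, East 6, West 5 (total 54).
North receives 9.

9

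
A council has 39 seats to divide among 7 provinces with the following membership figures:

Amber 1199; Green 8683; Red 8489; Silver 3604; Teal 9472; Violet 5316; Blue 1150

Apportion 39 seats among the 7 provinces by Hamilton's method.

Amber: 1; Green: 9; Red: 9; Silver: 4; Teal: 10; Violet: 5; Blue: 1

The standard divisor is 37913/39 ≈ 972.128.
Standard quotas: Amber 1.2334, Green 8.9319, Red 8.7324, Silver 3.7073, Teal 9.7436, Violet 5.4684, Blue 1.1830.
Lower quotas: Amber 1, Green 8, Red 8, Silver 3, Teal 9, Violet 5, Blue 1 (sum 35, leaving 4 seats).
Remainders in descending order: Green 0.9319, Teal 0.7436, Red 0.7324, Silver 0.7073, Violet 0.4684, Amber 0.2334, Blue 0.1830.
The surplus seats go to Green, Teal, Red, Silver.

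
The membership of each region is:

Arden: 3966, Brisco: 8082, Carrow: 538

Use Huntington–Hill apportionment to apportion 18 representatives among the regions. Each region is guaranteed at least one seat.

With divisor 714: modified quotas Arden 5.555, Brisco 11.319, Carrow 0.754.
Geometric-mean thresholds: Arden √(5·6)=5.477, Brisco √(11·12)=11.489, Carrow (min 1).
Each quota rounded against its threshold gives Arden 6, Brisco 11, Carrow 1 (total 18).

Arden 6, Brisco 11, Carrow 1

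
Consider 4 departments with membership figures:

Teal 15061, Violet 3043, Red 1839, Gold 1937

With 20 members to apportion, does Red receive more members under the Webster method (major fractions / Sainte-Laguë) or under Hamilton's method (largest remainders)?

Webster: Teal 13, Violet 3, Red 2, Gold 2.
Hamilton: Teal 14, Violet 3, Red 1, Gold 2.
Red gets 2 under Webster and 1 under Hamilton.

Webster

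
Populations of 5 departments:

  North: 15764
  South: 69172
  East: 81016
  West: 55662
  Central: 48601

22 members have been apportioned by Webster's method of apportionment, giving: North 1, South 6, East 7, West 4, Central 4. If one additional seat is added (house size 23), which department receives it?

West

Priority for the next seat is population ÷ (current seats + 0.5).
Priorities: North 10509.333, South 10641.846, East 10802.133, West 12369.333, Central 10800.222.
Highest priority: West.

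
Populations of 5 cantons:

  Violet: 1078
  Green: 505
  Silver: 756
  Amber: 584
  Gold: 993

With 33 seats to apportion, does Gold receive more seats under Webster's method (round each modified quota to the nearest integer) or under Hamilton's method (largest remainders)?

Webster: Violet 9, Green 4, Silver 6, Amber 5, Gold 9.
Hamilton: Violet 9, Green 4, Silver 7, Amber 5, Gold 8.
Gold gets 9 under Webster and 8 under Hamilton.

Webster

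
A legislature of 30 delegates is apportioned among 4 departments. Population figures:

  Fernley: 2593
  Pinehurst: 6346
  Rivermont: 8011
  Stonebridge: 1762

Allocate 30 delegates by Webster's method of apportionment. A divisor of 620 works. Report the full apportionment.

With modified divisor 620: modified quotas Fernley 4.182, Pinehurst 10.235, Rivermont 12.921, Stonebridge 2.842.
Rounding to the nearest integer: Fernley 4, Pinehurst 10, Rivermont 13, Stonebridge 3 (total 30).

Fernley 4, Pinehurst 10, Rivermont 13, Stonebridge 3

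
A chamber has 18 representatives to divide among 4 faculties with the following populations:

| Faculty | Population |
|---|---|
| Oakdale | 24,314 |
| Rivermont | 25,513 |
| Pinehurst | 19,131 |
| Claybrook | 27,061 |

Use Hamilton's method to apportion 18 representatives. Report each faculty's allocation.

Standard divisor: 96019 ÷ 18 ≈ 5334.389.
Standard quotas: Oakdale 4.5580, Rivermont 4.7827, Pinehurst 3.5864, Claybrook 5.0729.
Lower quotas: Oakdale 4, Rivermont 4, Pinehurst 3, Claybrook 5 (sum 16, leaving 2 seats).
Remainders in descending order: Rivermont 0.7827, Pinehurst 0.5864, Oakdale 0.5580, Claybrook 0.0729.
The surplus seats go to Rivermont, Pinehurst.

Oakdale 4; Rivermont 5; Pinehurst 4; Claybrook 5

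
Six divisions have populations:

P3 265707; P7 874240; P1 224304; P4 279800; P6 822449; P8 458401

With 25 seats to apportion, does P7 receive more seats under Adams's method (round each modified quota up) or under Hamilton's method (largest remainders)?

Adams: P3 2, P7 7, P1 2, P4 3, P6 7, P8 4.
Hamilton: P3 2, P7 8, P1 2, P4 2, P6 7, P8 4.
P7 gets 7 under Adams and 8 under Hamilton.

Hamilton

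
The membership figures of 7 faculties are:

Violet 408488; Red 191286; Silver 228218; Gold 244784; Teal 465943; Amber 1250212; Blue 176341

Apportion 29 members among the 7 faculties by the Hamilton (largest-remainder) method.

Total 2965272; standard divisor 2965272/29 ≈ 102250.759.
Standard quotas: Violet 3.9950, Red 1.8708, Silver 2.2319, Gold 2.3940, Teal 4.5569, Amber 12.2269, Blue 1.7246.
Lower quotas: Violet 3, Red 1, Silver 2, Gold 2, Teal 4, Amber 12, Blue 1 (sum 25, leaving 4 seats).
Remainders in descending order: Violet 0.9950, Red 0.8708, Blue 0.7246, Teal 0.5569, Gold 0.3940, Silver 0.2319, Amber 0.2269.
The surplus seats go to Violet, Red, Blue, Teal.

Violet 4, Red 2, Silver 2, Gold 2, Teal 5, Amber 12, Blue 2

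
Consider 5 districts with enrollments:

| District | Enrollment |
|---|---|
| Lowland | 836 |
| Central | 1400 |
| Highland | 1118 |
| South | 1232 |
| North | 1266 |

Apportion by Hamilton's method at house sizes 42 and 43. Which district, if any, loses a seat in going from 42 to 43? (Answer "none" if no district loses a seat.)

none

At 42 seats: Lowland 6, Central 10, Highland 8, South 9, North 9.
At 43 seats: Lowland 6, Central 10, Highland 8, South 9, North 10.
No district's allocation decreased.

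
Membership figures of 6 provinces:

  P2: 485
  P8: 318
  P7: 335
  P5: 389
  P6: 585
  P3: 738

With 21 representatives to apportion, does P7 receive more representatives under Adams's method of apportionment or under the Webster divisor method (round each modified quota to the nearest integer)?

Adams

Adams: P2 4, P8 2, P7 3, P5 3, P6 4, P3 5.
Webster: P2 4, P8 2, P7 2, P5 3, P6 4, P3 6.
P7 gets 3 under Adams and 2 under Webster.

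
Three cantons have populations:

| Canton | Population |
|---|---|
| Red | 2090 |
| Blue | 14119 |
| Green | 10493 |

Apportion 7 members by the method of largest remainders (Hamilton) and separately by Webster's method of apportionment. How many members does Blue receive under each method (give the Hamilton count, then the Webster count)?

4 and 3

Hamilton: Red 0, Blue 4, Green 3.
Webster: Red 1, Blue 3, Green 3.
Blue gets 4 under Hamilton and 3 under Webster.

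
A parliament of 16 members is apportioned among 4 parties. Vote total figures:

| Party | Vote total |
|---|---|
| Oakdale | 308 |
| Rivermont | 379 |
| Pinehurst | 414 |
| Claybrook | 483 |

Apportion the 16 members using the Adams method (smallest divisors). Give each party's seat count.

Oakdale: 3; Rivermont: 4; Pinehurst: 4; Claybrook: 5

Standard divisor 1584/16 ≈ 99; standard quotas: Oakdale 3.111, Rivermont 3.828, Pinehurst 4.182, Claybrook 4.879.
Rounding up gives 4, 4, 5, 5 = 18 seats, so the divisor must be adjusted.
With modified divisor 110: modified quotas Oakdale 2.800, Rivermont 3.445, Pinehurst 3.764, Claybrook 4.391.
Rounding up: Oakdale 3, Rivermont 4, Pinehurst 4, Claybrook 5 (total 16).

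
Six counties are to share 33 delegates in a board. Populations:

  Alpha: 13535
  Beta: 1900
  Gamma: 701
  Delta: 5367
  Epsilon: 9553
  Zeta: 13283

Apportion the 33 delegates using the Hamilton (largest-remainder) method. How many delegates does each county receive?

The standard divisor is 44339/33 ≈ 1343.606.
Standard quotas: Alpha 10.0736, Beta 1.4141, Gamma 0.5217, Delta 3.9945, Epsilon 7.1100, Zeta 9.8861.
Lower quotas: Alpha 10, Beta 1, Gamma 0, Delta 3, Epsilon 7, Zeta 9 (sum 30, leaving 3 seats).
Remainders in descending order: Delta 0.9945, Zeta 0.8861, Gamma 0.5217, Beta 0.4141, Epsilon 0.1100, Alpha 0.0736.
The surplus seats go to Delta, Zeta, Gamma.

Alpha: 10, Beta: 1, Gamma: 1, Delta: 4, Epsilon: 7, Zeta: 10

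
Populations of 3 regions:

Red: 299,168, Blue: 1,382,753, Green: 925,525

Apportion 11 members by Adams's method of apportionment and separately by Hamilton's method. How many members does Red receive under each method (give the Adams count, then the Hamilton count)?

Adams: Red 2, Blue 5, Green 4.
Hamilton: Red 1, Blue 6, Green 4.
Red gets 2 under Adams and 1 under Hamilton.

2 and 1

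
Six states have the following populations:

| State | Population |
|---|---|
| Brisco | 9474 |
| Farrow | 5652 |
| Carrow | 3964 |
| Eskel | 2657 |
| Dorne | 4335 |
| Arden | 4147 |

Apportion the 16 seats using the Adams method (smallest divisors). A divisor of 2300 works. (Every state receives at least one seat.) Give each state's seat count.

With modified divisor 2300: modified quotas Brisco 4.119, Farrow 2.457, Carrow 1.723, Eskel 1.155, Dorne 1.885, Arden 1.803.
Rounding up: Brisco 5, Farrow 3, Carrow 2, Eskel 2, Dorne 2, Arden 2 (total 16).

Brisco=5, Farrow=3, Carrow=2, Eskel=2, Dorne=2, Arden=2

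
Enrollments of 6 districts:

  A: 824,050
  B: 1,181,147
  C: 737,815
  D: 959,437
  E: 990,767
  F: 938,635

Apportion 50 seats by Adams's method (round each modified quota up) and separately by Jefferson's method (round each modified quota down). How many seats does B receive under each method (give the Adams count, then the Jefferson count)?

10 and 11

Adams: A 7, B 10, C 7, D 9, E 9, F 8.
Jefferson: A 7, B 11, C 6, D 9, E 9, F 8.
B gets 10 under Adams and 11 under Jefferson.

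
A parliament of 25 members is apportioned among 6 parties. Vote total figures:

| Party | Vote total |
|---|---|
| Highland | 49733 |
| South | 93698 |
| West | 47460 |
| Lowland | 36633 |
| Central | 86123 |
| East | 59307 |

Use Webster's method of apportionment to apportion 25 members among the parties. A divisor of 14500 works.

With modified divisor 14500: modified quotas Highland 3.430, South 6.462, West 3.273, Lowland 2.526, Central 5.940, East 4.090.
Rounding to the nearest integer: Highland 3, South 6, West 3, Lowland 3, Central 6, East 4 (total 25).

Highland 3, South 6, West 3, Lowland 3, Central 6, East 4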